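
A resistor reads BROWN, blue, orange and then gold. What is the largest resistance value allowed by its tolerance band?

16800 Ω

Brown → 1 (first significant figure)
Blue → 6 (second significant figure)
Orange → ×10^3 multiplier
Gold → ±5% tolerance
16 × 1000 = 16000 Ω
Largest = 16000 × (1 + 5/100) = 16800 Ω.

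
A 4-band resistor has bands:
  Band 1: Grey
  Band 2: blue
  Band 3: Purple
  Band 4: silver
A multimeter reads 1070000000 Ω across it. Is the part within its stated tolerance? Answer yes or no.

no

Grey → 8 (first significant figure)
Blue → 6 (second significant figure)
Violet → ×10^7 multiplier
Silver → ±10% tolerance
86 × 10000000 = 860000000 Ω
Allowed range: 774000000 Ω to 946000000 Ω.
1070000000 Ω lies outside that range.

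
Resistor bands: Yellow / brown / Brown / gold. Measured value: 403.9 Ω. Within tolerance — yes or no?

yes

Yellow → 4 (first significant figure)
Brown → 1 (second significant figure)
Brown → ×10 multiplier
Gold → ±5% tolerance
41 × 10 = 410 Ω
Allowed range: 389.5 Ω to 430.5 Ω.
403.9 Ω lies inside that range.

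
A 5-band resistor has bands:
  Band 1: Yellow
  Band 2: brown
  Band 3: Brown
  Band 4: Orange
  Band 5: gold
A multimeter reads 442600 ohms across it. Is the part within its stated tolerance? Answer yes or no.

Yellow → 4 (first significant figure)
Brown → 1 (second significant figure)
Brown → 1 (third significant figure)
Orange → ×10^3 multiplier
Gold → ±5% tolerance
411 × 1000 = 411000 Ω
Allowed range: 390450 Ω to 431550 Ω.
442600 ohms lies outside that range.

no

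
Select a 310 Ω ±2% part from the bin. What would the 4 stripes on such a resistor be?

310 Ω = 31 × 10^1.
3 → orange
1 → brown
Multiplier 10^1 → brown.
±2% tolerance → red.

orange, brown, brown, red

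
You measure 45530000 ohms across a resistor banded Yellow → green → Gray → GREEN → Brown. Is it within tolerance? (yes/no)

Yellow → 4 (first significant figure)
Green → 5 (second significant figure)
Grey → 8 (third significant figure)
Green → ×10^5 multiplier
Brown → ±1% tolerance
458 × 100000 = 45800000 Ω
Allowed range: 45342000 Ω to 46258000 Ω.
45530000 ohms lies inside that range.

yes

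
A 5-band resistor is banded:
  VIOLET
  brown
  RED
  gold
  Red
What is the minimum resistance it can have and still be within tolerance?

69.776 Ω

Violet → 7 (first significant figure)
Brown → 1 (second significant figure)
Red → 2 (third significant figure)
Gold → ×0.1 multiplier
Red → ±2% tolerance
712 × 0.1 = 71.2 Ω
Minimum = 71.2 × (1 − 2/100) = 69.776 Ω.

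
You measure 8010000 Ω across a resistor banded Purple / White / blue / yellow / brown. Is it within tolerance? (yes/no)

yes

Violet → 7 (first significant figure)
White → 9 (second significant figure)
Blue → 6 (third significant figure)
Yellow → ×10^4 multiplier
Brown → ±1% tolerance
796 × 10000 = 7960000 Ω
Allowed range: 7880400 Ω to 8039600 Ω.
8010000 Ω lies inside that range.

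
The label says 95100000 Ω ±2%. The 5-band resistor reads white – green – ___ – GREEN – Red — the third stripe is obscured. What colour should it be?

brown

95100000 Ω = 951 × 10^5.
The third band gives digit 1 of the significand, and 1 is brown.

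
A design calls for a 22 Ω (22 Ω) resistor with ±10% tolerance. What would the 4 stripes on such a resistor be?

red, red, black, silver

22 Ω = 22 × 10^0.
2 → red
2 → red
Multiplier 10^0 → black.
±10% tolerance → silver.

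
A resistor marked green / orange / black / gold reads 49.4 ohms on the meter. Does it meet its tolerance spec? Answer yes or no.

no

Green → 5 (first significant figure)
Orange → 3 (second significant figure)
Black → ×1 multiplier
Gold → ±5% tolerance
53 × 1 = 53 Ω
Allowed range: 50.35 Ω to 55.65 Ω.
49.4 ohms lies outside that range.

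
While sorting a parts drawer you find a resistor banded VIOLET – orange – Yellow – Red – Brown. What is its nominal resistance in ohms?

Violet → 7 (first significant figure)
Orange → 3 (second significant figure)
Yellow → 4 (third significant figure)
Red → ×10^2 multiplier
734 × 100 = 73400 Ω

73400 Ω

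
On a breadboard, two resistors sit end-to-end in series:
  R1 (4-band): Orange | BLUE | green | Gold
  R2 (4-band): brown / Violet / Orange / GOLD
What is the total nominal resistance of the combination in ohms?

3617000 Ω

R1: orange, blue → 36; green ×10^5 → 3600000 Ω.
R2: brown, violet → 17; orange ×10^3 → 17000 Ω.
Series: 3600000 + 17000 = 3617000 Ω.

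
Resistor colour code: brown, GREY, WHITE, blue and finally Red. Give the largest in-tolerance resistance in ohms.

192780000 Ω

Brown → 1 (first significant figure)
Grey → 8 (second significant figure)
White → 9 (third significant figure)
Blue → ×10^6 multiplier
Red → ±2% tolerance
189 × 1000000 = 189000000 Ω
Largest = 189000000 × (1 + 2/100) = 192780000 Ω.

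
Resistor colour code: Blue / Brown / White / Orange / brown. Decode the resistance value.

619000 Ω

Blue → 6 (first significant figure)
Brown → 1 (second significant figure)
White → 9 (third significant figure)
Orange → ×10^3 multiplier
619 × 1000 = 619000 Ω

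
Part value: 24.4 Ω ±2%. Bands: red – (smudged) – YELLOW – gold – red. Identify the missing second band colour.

yellow

24.4 Ω = 244 × 10^-1.
The second band gives digit 4 of the significand, and 4 is yellow.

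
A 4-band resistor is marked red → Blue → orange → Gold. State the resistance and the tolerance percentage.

Red → 2 (first significant figure)
Blue → 6 (second significant figure)
Orange → ×10^3 multiplier
Gold → ±5% tolerance
26 × 1000 = 26000 Ω

26000 Ω ±5%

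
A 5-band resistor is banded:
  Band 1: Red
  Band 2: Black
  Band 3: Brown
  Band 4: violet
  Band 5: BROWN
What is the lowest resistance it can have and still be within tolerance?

1989900000 Ω

Red → 2 (first significant figure)
Black → 0 (second significant figure)
Brown → 1 (third significant figure)
Violet → ×10^7 multiplier
Brown → ±1% tolerance
201 × 10000000 = 2010000000 Ω
Lowest = 2010000000 × (1 − 1/100) = 1989900000 Ω.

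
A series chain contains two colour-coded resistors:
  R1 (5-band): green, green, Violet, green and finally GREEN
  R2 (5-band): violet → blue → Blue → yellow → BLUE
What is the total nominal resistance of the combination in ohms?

63360000 Ω

R1: green, green, violet → 557; green ×10^5 → 55700000 Ω.
R2: violet, blue, blue → 766; yellow ×10^4 → 7660000 Ω.
Series: 55700000 + 7660000 = 63360000 Ω.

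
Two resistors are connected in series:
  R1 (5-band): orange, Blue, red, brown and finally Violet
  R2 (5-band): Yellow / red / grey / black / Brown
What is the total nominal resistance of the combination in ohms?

4048 Ω

R1: orange, blue, red → 362; brown ×10 → 3620 Ω.
R2: yellow, red, grey → 428; black ×1 → 428 Ω.
Series: 3620 + 428 = 4048 Ω.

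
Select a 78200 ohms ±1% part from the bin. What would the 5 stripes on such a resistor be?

78200 Ω = 782 × 10^2.
7 → violet
8 → grey
2 → red
Multiplier 10^2 → red.
±1% tolerance → brown.

violet, grey, red, red, brown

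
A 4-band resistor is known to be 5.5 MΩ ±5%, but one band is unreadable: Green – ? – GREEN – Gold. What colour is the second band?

5500000 Ω = 55 × 10^5.
The second band gives digit 5 of the significand, and 5 is green.

green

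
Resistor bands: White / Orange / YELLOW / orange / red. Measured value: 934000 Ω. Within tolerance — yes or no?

White → 9 (first significant figure)
Orange → 3 (second significant figure)
Yellow → 4 (third significant figure)
Orange → ×10^3 multiplier
Red → ±2% tolerance
934 × 1000 = 934000 Ω
Allowed range: 915320 Ω to 952680 Ω.
934000 Ω lies inside that range.

yes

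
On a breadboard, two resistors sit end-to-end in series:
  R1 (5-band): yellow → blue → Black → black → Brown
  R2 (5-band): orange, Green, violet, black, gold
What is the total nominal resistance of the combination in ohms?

817 Ω

R1: yellow, blue, black → 460; black ×1 → 460 Ω.
R2: orange, green, violet → 357; black ×1 → 357 Ω.
Series: 460 + 357 = 817 Ω.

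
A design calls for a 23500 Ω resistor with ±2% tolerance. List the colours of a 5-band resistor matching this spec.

23500 Ω = 235 × 10^2.
2 → red
3 → orange
5 → green
Multiplier 10^2 → red.
±2% tolerance → red.

red, orange, green, red, red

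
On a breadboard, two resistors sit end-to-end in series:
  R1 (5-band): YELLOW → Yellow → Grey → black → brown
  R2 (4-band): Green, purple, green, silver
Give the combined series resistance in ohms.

5700448 Ω

R1: yellow, yellow, grey → 448; black ×1 → 448 Ω.
R2: green, violet → 57; green ×10^5 → 5700000 Ω.
Series: 448 + 5700000 = 5700448 Ω.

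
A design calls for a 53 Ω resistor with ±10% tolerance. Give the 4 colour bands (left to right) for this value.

green, orange, black, silver

53 Ω = 53 × 10^0.
5 → green
3 → orange
Multiplier 10^0 → black.
±10% tolerance → silver.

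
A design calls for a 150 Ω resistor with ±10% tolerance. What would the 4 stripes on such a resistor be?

brown, green, brown, silver

150 Ω = 15 × 10^1.
1 → brown
5 → green
Multiplier 10^1 → brown.
±10% tolerance → silver.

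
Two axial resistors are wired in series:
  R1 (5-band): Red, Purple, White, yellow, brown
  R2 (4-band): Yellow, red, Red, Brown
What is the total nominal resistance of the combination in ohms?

R1: red, violet, white → 279; yellow ×10^4 → 2790000 Ω.
R2: yellow, red → 42; red ×10^2 → 4200 Ω.
Series: 2790000 + 4200 = 2794200 Ω.

2794200 Ω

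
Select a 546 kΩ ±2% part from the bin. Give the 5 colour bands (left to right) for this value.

green, yellow, blue, orange, red

546000 Ω = 546 × 10^3.
5 → green
4 → yellow
6 → blue
Multiplier 10^3 → orange.
±2% tolerance → red.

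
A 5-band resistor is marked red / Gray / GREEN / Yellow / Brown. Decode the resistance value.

Red → 2 (first significant figure)
Grey → 8 (second significant figure)
Green → 5 (third significant figure)
Yellow → ×10^4 multiplier
285 × 10000 = 2850000 Ω

2850000 Ω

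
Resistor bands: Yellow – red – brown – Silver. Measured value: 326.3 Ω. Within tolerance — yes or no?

no

Yellow → 4 (first significant figure)
Red → 2 (second significant figure)
Brown → ×10 multiplier
Silver → ±10% tolerance
42 × 10 = 420 Ω
Allowed range: 378 Ω to 462 Ω.
326.3 Ω lies outside that range.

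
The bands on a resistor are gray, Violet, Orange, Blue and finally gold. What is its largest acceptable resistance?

916650000 Ω

Grey → 8 (first significant figure)
Violet → 7 (second significant figure)
Orange → 3 (third significant figure)
Blue → ×10^6 multiplier
Gold → ±5% tolerance
873 × 1000000 = 873000000 Ω
Largest = 873000000 × (1 + 5/100) = 916650000 Ω.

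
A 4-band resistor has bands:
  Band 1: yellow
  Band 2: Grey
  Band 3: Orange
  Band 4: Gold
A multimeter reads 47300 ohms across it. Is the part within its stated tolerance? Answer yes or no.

Yellow → 4 (first significant figure)
Grey → 8 (second significant figure)
Orange → ×10^3 multiplier
Gold → ±5% tolerance
48 × 1000 = 48000 Ω
Allowed range: 45600 Ω to 50400 Ω.
47300 ohms lies inside that range.

yes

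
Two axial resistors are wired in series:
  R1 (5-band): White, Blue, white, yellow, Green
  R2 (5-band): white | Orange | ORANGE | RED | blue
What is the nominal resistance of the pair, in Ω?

R1: white, blue, white → 969; yellow ×10^4 → 9690000 Ω.
R2: white, orange, orange → 933; red ×10^2 → 93300 Ω.
Series: 9690000 + 93300 = 9783300 Ω.

9783300 Ω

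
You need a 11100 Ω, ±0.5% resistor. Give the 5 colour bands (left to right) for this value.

brown, brown, brown, red, green

11100 Ω = 111 × 10^2.
1 → brown
1 → brown
1 → brown
Multiplier 10^2 → red.
±0.5% tolerance → green.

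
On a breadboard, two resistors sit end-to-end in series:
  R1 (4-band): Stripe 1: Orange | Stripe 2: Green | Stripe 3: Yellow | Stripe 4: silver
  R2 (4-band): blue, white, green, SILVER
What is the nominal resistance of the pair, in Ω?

R1: orange, green → 35; yellow ×10^4 → 350000 Ω.
R2: blue, white → 69; green ×10^5 → 6900000 Ω.
Series: 350000 + 6900000 = 7250000 Ω.

7250000 Ω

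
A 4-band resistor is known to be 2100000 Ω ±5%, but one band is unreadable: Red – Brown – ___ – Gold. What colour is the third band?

green

2100000 Ω = 21 × 10^5.
The third band is the multiplier, 10^5, which is green.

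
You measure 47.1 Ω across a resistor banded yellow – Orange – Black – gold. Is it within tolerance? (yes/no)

no

Yellow → 4 (first significant figure)
Orange → 3 (second significant figure)
Black → ×1 multiplier
Gold → ±5% tolerance
43 × 1 = 43 Ω
Allowed range: 40.85 Ω to 45.15 Ω.
47.1 Ω lies outside that range.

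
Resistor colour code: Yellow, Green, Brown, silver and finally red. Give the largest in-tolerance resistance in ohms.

4.6002 Ω

Yellow → 4 (first significant figure)
Green → 5 (second significant figure)
Brown → 1 (third significant figure)
Silver → ×0.01 multiplier
Red → ±2% tolerance
451 × 0.01 = 4.51 Ω
Largest = 4.51 × (1 + 2/100) = 4.6002 Ω.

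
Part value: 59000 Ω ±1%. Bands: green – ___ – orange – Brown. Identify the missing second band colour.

59000 Ω = 59 × 10^3.
The second band gives digit 9 of the significand, and 9 is white.

white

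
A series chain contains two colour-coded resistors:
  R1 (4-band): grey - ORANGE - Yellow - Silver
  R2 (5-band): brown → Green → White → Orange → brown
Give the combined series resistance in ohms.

989000 Ω

R1: grey, orange → 83; yellow ×10^4 → 830000 Ω.
R2: brown, green, white → 159; orange ×10^3 → 159000 Ω.
Series: 830000 + 159000 = 989000 Ω.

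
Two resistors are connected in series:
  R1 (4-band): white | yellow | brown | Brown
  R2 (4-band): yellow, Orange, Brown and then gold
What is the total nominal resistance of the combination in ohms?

1370 Ω

R1: white, yellow → 94; brown ×10 → 940 Ω.
R2: yellow, orange → 43; brown ×10 → 430 Ω.
Series: 940 + 430 = 1370 Ω.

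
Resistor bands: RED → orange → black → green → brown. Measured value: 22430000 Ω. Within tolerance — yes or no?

no

Red → 2 (first significant figure)
Orange → 3 (second significant figure)
Black → 0 (third significant figure)
Green → ×10^5 multiplier
Brown → ±1% tolerance
230 × 100000 = 23000000 Ω
Allowed range: 22770000 Ω to 23230000 Ω.
22430000 Ω lies outside that range.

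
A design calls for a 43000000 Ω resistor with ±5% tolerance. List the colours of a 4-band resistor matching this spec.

yellow, orange, blue, gold

43000000 Ω = 43 × 10^6.
4 → yellow
3 → orange
Multiplier 10^6 → blue.
±5% tolerance → gold.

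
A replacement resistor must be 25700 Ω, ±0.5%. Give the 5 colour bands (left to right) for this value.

red, green, violet, red, green

25700 Ω = 257 × 10^2.
2 → red
5 → green
7 → violet
Multiplier 10^2 → red.
±0.5% tolerance → green.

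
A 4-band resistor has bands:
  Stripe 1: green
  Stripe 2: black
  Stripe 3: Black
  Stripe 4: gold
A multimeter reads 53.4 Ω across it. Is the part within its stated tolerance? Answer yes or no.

Green → 5 (first significant figure)
Black → 0 (second significant figure)
Black → ×1 multiplier
Gold → ±5% tolerance
50 × 1 = 50 Ω
Allowed range: 47.5 Ω to 52.5 Ω.
53.4 Ω lies outside that range.

no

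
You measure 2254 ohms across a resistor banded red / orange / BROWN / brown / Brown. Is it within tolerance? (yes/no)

no

Red → 2 (first significant figure)
Orange → 3 (second significant figure)
Brown → 1 (third significant figure)
Brown → ×10 multiplier
Brown → ±1% tolerance
231 × 10 = 2310 Ω
Allowed range: 2286.9 Ω to 2333.1 Ω.
2254 ohms lies outside that range.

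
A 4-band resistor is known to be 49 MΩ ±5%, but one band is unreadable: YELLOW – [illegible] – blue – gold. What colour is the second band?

white

49000000 Ω = 49 × 10^6.
The second band gives digit 9 of the significand, and 9 is white.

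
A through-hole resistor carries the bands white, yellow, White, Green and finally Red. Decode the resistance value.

White → 9 (first significant figure)
Yellow → 4 (second significant figure)
White → 9 (third significant figure)
Green → ×10^5 multiplier
949 × 100000 = 94900000 Ω

94900000 Ω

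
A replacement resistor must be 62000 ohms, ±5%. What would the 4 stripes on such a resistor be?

blue, red, orange, gold

62000 Ω = 62 × 10^3.
6 → blue
2 → red
Multiplier 10^3 → orange.
±5% tolerance → gold.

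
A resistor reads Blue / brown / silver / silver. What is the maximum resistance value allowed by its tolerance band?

0.671 Ω

Blue → 6 (first significant figure)
Brown → 1 (second significant figure)
Silver → ×0.01 multiplier
Silver → ±10% tolerance
61 × 0.01 = 0.61 Ω
Maximum = 0.61 × (1 + 10/100) = 0.671 Ω.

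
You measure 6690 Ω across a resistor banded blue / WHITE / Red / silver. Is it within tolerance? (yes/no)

yes

Blue → 6 (first significant figure)
White → 9 (second significant figure)
Red → ×10^2 multiplier
Silver → ±10% tolerance
69 × 100 = 6900 Ω
Allowed range: 6210 Ω to 7590 Ω.
6690 Ω lies inside that range.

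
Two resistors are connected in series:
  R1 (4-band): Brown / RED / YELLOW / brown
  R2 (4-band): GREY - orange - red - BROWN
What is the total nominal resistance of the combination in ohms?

R1: brown, red → 12; yellow ×10^4 → 120000 Ω.
R2: grey, orange → 83; red ×10^2 → 8300 Ω.
Series: 120000 + 8300 = 128300 Ω.

128300 Ω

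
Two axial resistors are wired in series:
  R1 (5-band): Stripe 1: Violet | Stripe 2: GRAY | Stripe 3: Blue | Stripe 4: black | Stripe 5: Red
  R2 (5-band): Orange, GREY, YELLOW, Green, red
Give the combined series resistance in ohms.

38400786 Ω

R1: violet, grey, blue → 786; black ×1 → 786 Ω.
R2: orange, grey, yellow → 384; green ×10^5 → 38400000 Ω.
Series: 786 + 38400000 = 38400786 Ω.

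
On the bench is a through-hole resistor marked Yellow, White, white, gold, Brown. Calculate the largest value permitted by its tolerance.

Yellow → 4 (first significant figure)
White → 9 (second significant figure)
White → 9 (third significant figure)
Gold → ×0.1 multiplier
Brown → ±1% tolerance
499 × 0.1 = 49.9 Ω
Largest = 49.9 × (1 + 1/100) = 50.399 Ω.

50.399 Ω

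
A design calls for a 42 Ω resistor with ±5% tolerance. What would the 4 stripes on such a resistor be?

42 Ω = 42 × 10^0.
4 → yellow
2 → red
Multiplier 10^0 → black.
±5% tolerance → gold.

yellow, red, black, gold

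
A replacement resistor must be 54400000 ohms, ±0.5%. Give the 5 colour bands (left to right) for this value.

green, yellow, yellow, green, green

54400000 Ω = 544 × 10^5.
5 → green
4 → yellow
4 → yellow
Multiplier 10^5 → green.
±0.5% tolerance → green.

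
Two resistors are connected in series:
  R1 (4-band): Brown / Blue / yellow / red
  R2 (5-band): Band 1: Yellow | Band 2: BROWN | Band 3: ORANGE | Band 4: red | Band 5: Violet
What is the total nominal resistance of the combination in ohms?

201300 Ω

R1: brown, blue → 16; yellow ×10^4 → 160000 Ω.
R2: yellow, brown, orange → 413; red ×10^2 → 41300 Ω.
Series: 160000 + 41300 = 201300 Ω.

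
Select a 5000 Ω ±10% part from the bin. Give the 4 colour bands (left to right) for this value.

5000 Ω = 50 × 10^2.
5 → green
0 → black
Multiplier 10^2 → red.
±10% tolerance → silver.

green, black, red, silver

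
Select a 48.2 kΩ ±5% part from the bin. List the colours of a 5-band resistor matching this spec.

48200 Ω = 482 × 10^2.
4 → yellow
8 → grey
2 → red
Multiplier 10^2 → red.
±5% tolerance → gold.

yellow, grey, red, red, gold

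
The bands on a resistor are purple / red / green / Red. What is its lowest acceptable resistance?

Violet → 7 (first significant figure)
Red → 2 (second significant figure)
Green → ×10^5 multiplier
Red → ±2% tolerance
72 × 100000 = 7200000 Ω
Lowest = 7200000 × (1 − 2/100) = 7056000 Ω.

7056000 Ω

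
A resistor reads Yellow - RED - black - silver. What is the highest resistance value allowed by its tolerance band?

Yellow → 4 (first significant figure)
Red → 2 (second significant figure)
Black → ×1 multiplier
Silver → ±10% tolerance
42 × 1 = 42 Ω
Highest = 42 × (1 + 10/100) = 46.2 Ω.

46.2 Ω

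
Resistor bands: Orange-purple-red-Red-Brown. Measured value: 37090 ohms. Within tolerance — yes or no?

yes

Orange → 3 (first significant figure)
Violet → 7 (second significant figure)
Red → 2 (third significant figure)
Red → ×10^2 multiplier
Brown → ±1% tolerance
372 × 100 = 37200 Ω
Allowed range: 36828 Ω to 37572 Ω.
37090 ohms lies inside that range.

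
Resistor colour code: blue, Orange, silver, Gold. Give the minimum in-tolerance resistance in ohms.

0.5985 Ω

Blue → 6 (first significant figure)
Orange → 3 (second significant figure)
Silver → ×0.01 multiplier
Gold → ±5% tolerance
63 × 0.01 = 0.63 Ω
Minimum = 0.63 × (1 − 5/100) = 0.5985 Ω.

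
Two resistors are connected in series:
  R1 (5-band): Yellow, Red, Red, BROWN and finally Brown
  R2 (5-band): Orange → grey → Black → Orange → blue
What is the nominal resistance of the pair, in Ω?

384220 Ω

R1: yellow, red, red → 422; brown ×10 → 4220 Ω.
R2: orange, grey, black → 380; orange ×10^3 → 380000 Ω.
Series: 4220 + 380000 = 384220 Ω.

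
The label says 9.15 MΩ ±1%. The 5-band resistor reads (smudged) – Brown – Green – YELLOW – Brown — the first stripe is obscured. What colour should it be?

white

9150000 Ω = 915 × 10^4.
The first band gives digit 9 of the significand, and 9 is white.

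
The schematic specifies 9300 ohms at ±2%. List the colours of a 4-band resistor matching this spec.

9300 Ω = 93 × 10^2.
9 → white
3 → orange
Multiplier 10^2 → red.
±2% tolerance → red.

white, orange, red, red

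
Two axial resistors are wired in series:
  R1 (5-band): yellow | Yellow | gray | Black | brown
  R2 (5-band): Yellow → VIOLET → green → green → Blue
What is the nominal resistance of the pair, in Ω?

47500448 Ω

R1: yellow, yellow, grey → 448; black ×1 → 448 Ω.
R2: yellow, violet, green → 475; green ×10^5 → 47500000 Ω.
Series: 448 + 47500000 = 47500448 Ω.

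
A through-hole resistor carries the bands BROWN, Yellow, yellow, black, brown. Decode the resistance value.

144 Ω

Brown → 1 (first significant figure)
Yellow → 4 (second significant figure)
Yellow → 4 (third significant figure)
Black → ×1 multiplier
144 × 1 = 144 Ω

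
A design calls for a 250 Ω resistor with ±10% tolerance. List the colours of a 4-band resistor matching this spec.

250 Ω = 25 × 10^1.
2 → red
5 → green
Multiplier 10^1 → brown.
±10% tolerance → silver.

red, green, brown, silver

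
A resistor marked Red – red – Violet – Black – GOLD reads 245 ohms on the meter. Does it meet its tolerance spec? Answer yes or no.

Red → 2 (first significant figure)
Red → 2 (second significant figure)
Violet → 7 (third significant figure)
Black → ×1 multiplier
Gold → ±5% tolerance
227 × 1 = 227 Ω
Allowed range: 215.65 Ω to 238.35 Ω.
245 ohms lies outside that range.

no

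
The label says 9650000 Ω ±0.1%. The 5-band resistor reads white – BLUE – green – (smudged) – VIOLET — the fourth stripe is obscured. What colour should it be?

9650000 Ω = 965 × 10^4.
The fourth band is the multiplier, 10^4, which is yellow.

yellow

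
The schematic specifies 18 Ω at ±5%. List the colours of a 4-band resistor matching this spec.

18 Ω = 18 × 10^0.
1 → brown
8 → grey
Multiplier 10^0 → black.
±5% tolerance → gold.

brown, grey, black, gold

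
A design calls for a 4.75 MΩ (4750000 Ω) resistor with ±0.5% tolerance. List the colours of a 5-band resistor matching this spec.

yellow, violet, green, yellow, green

4750000 Ω = 475 × 10^4.
4 → yellow
7 → violet
5 → green
Multiplier 10^4 → yellow.
±0.5% tolerance → green.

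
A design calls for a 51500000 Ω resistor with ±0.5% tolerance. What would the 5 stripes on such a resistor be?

green, brown, green, green, green

51500000 Ω = 515 × 10^5.
5 → green
1 → brown
5 → green
Multiplier 10^5 → green.
±0.5% tolerance → green.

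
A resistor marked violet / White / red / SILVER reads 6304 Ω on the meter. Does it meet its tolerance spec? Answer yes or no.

Violet → 7 (first significant figure)
White → 9 (second significant figure)
Red → ×10^2 multiplier
Silver → ±10% tolerance
79 × 100 = 7900 Ω
Allowed range: 7110 Ω to 8690 Ω.
6304 Ω lies outside that range.

no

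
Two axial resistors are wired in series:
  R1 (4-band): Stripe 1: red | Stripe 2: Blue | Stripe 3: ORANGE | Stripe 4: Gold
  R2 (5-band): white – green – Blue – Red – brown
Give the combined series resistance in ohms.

R1: red, blue → 26; orange ×10^3 → 26000 Ω.
R2: white, green, blue → 956; red ×10^2 → 95600 Ω.
Series: 26000 + 95600 = 121600 Ω.

121600 Ω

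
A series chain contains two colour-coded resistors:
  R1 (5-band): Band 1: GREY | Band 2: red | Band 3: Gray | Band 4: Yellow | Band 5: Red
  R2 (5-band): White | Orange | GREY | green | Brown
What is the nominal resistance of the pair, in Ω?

R1: grey, red, grey → 828; yellow ×10^4 → 8280000 Ω.
R2: white, orange, grey → 938; green ×10^5 → 93800000 Ω.
Series: 8280000 + 93800000 = 102080000 Ω.

102080000 Ω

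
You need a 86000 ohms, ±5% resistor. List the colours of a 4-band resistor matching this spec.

grey, blue, orange, gold

86000 Ω = 86 × 10^3.
8 → grey
6 → blue
Multiplier 10^3 → orange.
±5% tolerance → gold.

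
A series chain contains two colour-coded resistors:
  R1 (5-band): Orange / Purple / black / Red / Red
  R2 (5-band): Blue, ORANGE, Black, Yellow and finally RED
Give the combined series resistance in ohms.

R1: orange, violet, black → 370; red ×10^2 → 37000 Ω.
R2: blue, orange, black → 630; yellow ×10^4 → 6300000 Ω.
Series: 37000 + 6300000 = 6337000 Ω.

6337000 Ω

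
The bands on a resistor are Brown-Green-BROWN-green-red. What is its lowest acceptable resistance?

14798000 Ω

Brown → 1 (first significant figure)
Green → 5 (second significant figure)
Brown → 1 (third significant figure)
Green → ×10^5 multiplier
Red → ±2% tolerance
151 × 100000 = 15100000 Ω
Lowest = 15100000 × (1 − 2/100) = 14798000 Ω.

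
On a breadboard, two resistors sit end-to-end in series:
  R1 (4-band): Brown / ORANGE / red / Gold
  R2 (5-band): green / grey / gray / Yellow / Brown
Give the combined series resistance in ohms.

R1: brown, orange → 13; red ×10^2 → 1300 Ω.
R2: green, grey, grey → 588; yellow ×10^4 → 5880000 Ω.
Series: 1300 + 5880000 = 5881300 Ω.

5881300 Ω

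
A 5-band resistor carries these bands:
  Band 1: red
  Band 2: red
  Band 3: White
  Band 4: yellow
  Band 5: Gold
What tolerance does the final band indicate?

±5%

The last band, gold, is the tolerance band.
Gold corresponds to ±5%.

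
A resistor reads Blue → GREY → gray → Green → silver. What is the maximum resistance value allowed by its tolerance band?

Blue → 6 (first significant figure)
Grey → 8 (second significant figure)
Grey → 8 (third significant figure)
Green → ×10^5 multiplier
Silver → ±10% tolerance
688 × 100000 = 68800000 Ω
Maximum = 68800000 × (1 + 10/100) = 75680000 Ω.

75680000 Ω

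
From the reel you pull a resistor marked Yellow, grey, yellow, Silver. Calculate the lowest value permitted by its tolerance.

432000 Ω

Yellow → 4 (first significant figure)
Grey → 8 (second significant figure)
Yellow → ×10^4 multiplier
Silver → ±10% tolerance
48 × 10000 = 480000 Ω
Lowest = 480000 × (1 − 10/100) = 432000 Ω.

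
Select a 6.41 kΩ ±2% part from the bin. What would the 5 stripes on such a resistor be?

blue, yellow, brown, brown, red

6410 Ω = 641 × 10^1.
6 → blue
4 → yellow
1 → brown
Multiplier 10^1 → brown.
±2% tolerance → red.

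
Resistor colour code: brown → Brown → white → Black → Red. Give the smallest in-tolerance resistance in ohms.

Brown → 1 (first significant figure)
Brown → 1 (second significant figure)
White → 9 (third significant figure)
Black → ×1 multiplier
Red → ±2% tolerance
119 × 1 = 119 Ω
Smallest = 119 × (1 − 2/100) = 116.62 Ω.

116.62 Ω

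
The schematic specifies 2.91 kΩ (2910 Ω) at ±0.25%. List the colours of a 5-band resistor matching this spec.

2910 Ω = 291 × 10^1.
2 → red
9 → white
1 → brown
Multiplier 10^1 → brown.
±0.25% tolerance → blue.

red, white, brown, brown, blue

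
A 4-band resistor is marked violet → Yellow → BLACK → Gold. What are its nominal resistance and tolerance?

Violet → 7 (first significant figure)
Yellow → 4 (second significant figure)
Black → ×1 multiplier
Gold → ±5% tolerance
74 × 1 = 74 Ω

74 Ω ±5%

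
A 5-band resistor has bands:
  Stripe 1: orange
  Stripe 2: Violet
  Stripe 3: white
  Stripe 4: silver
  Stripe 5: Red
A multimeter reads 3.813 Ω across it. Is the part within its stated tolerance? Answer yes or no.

Orange → 3 (first significant figure)
Violet → 7 (second significant figure)
White → 9 (third significant figure)
Silver → ×0.01 multiplier
Red → ±2% tolerance
379 × 0.01 = 3.79 Ω
Allowed range: 3.7142 Ω to 3.8658 Ω.
3.813 Ω lies inside that range.

yes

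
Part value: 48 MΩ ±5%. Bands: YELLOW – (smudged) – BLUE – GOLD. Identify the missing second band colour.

grey

48000000 Ω = 48 × 10^6.
The second band gives digit 8 of the significand, and 8 is grey.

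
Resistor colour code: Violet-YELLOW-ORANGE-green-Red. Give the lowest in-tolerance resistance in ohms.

72814000 Ω

Violet → 7 (first significant figure)
Yellow → 4 (second significant figure)
Orange → 3 (third significant figure)
Green → ×10^5 multiplier
Red → ±2% tolerance
743 × 100000 = 74300000 Ω
Lowest = 74300000 × (1 − 2/100) = 72814000 Ω.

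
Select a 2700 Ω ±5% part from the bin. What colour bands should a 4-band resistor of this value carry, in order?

2700 Ω = 27 × 10^2.
2 → red
7 → violet
Multiplier 10^2 → red.
±5% tolerance → gold.

red, violet, red, gold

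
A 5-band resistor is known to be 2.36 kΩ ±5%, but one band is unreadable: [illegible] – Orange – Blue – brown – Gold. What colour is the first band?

red

2360 Ω = 236 × 10^1.
The first band gives digit 2 of the significand, and 2 is red.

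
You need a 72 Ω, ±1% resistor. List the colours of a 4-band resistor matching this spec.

72 Ω = 72 × 10^0.
7 → violet
2 → red
Multiplier 10^0 → black.
±1% tolerance → brown.

violet, red, black, brown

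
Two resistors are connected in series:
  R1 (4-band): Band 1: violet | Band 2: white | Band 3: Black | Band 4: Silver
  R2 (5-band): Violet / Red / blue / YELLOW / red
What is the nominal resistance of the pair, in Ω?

7260079 Ω

R1: violet, white → 79; black ×1 → 79 Ω.
R2: violet, red, blue → 726; yellow ×10^4 → 7260000 Ω.
Series: 79 + 7260000 = 7260079 Ω.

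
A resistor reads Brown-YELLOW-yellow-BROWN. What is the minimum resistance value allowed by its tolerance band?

138600 Ω

Brown → 1 (first significant figure)
Yellow → 4 (second significant figure)
Yellow → ×10^4 multiplier
Brown → ±1% tolerance
14 × 10000 = 140000 Ω
Minimum = 140000 × (1 − 1/100) = 138600 Ω.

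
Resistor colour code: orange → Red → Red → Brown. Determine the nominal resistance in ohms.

3200 Ω

Orange → 3 (first significant figure)
Red → 2 (second significant figure)
Red → ×10^2 multiplier
32 × 100 = 3200 Ω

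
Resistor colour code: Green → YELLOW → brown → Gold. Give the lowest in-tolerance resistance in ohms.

513 Ω

Green → 5 (first significant figure)
Yellow → 4 (second significant figure)
Brown → ×10 multiplier
Gold → ±5% tolerance
54 × 10 = 540 Ω
Lowest = 540 × (1 − 5/100) = 513 Ω.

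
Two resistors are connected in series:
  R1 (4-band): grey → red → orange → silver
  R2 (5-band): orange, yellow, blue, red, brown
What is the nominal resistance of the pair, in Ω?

116600 Ω

R1: grey, red → 82; orange ×10^3 → 82000 Ω.
R2: orange, yellow, blue → 346; red ×10^2 → 34600 Ω.
Series: 82000 + 34600 = 116600 Ω.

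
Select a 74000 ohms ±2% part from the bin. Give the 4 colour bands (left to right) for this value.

74000 Ω = 74 × 10^3.
7 → violet
4 → yellow
Multiplier 10^3 → orange.
±2% tolerance → red.

violet, yellow, orange, red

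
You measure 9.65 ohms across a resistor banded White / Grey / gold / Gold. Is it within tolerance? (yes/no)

yes

White → 9 (first significant figure)
Grey → 8 (second significant figure)
Gold → ×0.1 multiplier
Gold → ±5% tolerance
98 × 0.1 = 9.8 Ω
Allowed range: 9.31 Ω to 10.29 Ω.
9.65 ohms lies inside that range.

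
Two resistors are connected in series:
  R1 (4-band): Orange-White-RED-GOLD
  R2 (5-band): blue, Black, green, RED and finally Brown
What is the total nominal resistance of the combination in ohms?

64400 Ω

R1: orange, white → 39; red ×10^2 → 3900 Ω.
R2: blue, black, green → 605; red ×10^2 → 60500 Ω.
Series: 3900 + 60500 = 64400 Ω.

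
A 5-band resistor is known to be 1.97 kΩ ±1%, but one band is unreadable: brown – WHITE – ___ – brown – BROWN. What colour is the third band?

violet

1970 Ω = 197 × 10^1.
The third band gives digit 7 of the significand, and 7 is violet.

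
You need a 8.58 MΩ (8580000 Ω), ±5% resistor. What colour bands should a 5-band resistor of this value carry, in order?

8580000 Ω = 858 × 10^4.
8 → grey
5 → green
8 → grey
Multiplier 10^4 → yellow.
±5% tolerance → gold.

grey, green, grey, yellow, gold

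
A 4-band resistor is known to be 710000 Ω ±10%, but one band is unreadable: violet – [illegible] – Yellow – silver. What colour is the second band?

710000 Ω = 71 × 10^4.
The second band gives digit 1 of the significand, and 1 is brown.

brown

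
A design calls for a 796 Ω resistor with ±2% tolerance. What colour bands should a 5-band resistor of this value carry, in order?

violet, white, blue, black, red

796 Ω = 796 × 10^0.
7 → violet
9 → white
6 → blue
Multiplier 10^0 → black.
±2% tolerance → red.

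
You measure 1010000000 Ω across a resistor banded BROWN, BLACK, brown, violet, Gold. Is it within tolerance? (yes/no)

yes

Brown → 1 (first significant figure)
Black → 0 (second significant figure)
Brown → 1 (third significant figure)
Violet → ×10^7 multiplier
Gold → ±5% tolerance
101 × 10000000 = 1010000000 Ω
Allowed range: 959500000 Ω to 1060500000 Ω.
1010000000 Ω lies inside that range.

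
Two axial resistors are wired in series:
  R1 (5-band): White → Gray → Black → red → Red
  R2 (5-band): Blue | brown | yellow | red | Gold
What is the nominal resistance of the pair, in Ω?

R1: white, grey, black → 980; red ×10^2 → 98000 Ω.
R2: blue, brown, yellow → 614; red ×10^2 → 61400 Ω.
Series: 98000 + 61400 = 159400 Ω.

159400 Ω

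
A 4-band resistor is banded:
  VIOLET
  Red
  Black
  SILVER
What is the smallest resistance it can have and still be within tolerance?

Violet → 7 (first significant figure)
Red → 2 (second significant figure)
Black → ×1 multiplier
Silver → ±10% tolerance
72 × 1 = 72 Ω
Smallest = 72 × (1 − 10/100) = 64.8 Ω.

64.8 Ω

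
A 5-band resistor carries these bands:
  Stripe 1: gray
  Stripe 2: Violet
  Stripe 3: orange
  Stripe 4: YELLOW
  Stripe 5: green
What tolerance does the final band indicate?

±0.5%

The last band, green, is the tolerance band.
Green corresponds to ±0.5%.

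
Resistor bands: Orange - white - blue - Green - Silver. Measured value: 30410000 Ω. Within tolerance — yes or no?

Orange → 3 (first significant figure)
White → 9 (second significant figure)
Blue → 6 (third significant figure)
Green → ×10^5 multiplier
Silver → ±10% tolerance
396 × 100000 = 39600000 Ω
Allowed range: 35640000 Ω to 43560000 Ω.
30410000 Ω lies outside that range.

no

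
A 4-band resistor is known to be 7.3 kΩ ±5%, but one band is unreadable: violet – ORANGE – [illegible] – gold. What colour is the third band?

red

7300 Ω = 73 × 10^2.
The third band is the multiplier, 10^2, which is red.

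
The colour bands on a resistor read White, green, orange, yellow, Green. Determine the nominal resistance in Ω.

9530000 Ω

White → 9 (first significant figure)
Green → 5 (second significant figure)
Orange → 3 (third significant figure)
Yellow → ×10^4 multiplier
953 × 10000 = 9530000 Ω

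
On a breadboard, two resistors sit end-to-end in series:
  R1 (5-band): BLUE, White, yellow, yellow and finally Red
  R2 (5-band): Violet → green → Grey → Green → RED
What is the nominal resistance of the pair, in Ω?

82740000 Ω

R1: blue, white, yellow → 694; yellow ×10^4 → 6940000 Ω.
R2: violet, green, grey → 758; green ×10^5 → 75800000 Ω.
Series: 6940000 + 75800000 = 82740000 Ω.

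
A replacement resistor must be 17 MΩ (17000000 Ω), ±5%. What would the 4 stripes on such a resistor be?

17000000 Ω = 17 × 10^6.
1 → brown
7 → violet
Multiplier 10^6 → blue.
±5% tolerance → gold.

brown, violet, blue, gold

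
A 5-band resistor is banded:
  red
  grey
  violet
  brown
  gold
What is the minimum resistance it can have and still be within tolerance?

2726.5 Ω

Red → 2 (first significant figure)
Grey → 8 (second significant figure)
Violet → 7 (third significant figure)
Brown → ×10 multiplier
Gold → ±5% tolerance
287 × 10 = 2870 Ω
Minimum = 2870 × (1 − 5/100) = 2726.5 Ω.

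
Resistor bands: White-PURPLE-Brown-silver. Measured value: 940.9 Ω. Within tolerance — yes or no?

White → 9 (first significant figure)
Violet → 7 (second significant figure)
Brown → ×10 multiplier
Silver → ±10% tolerance
97 × 10 = 970 Ω
Allowed range: 873 Ω to 1067 Ω.
940.9 Ω lies inside that range.

yes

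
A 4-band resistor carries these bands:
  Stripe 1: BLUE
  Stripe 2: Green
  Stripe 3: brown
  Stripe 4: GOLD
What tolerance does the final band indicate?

±5%

The last band, gold, is the tolerance band.
Gold corresponds to ±5%.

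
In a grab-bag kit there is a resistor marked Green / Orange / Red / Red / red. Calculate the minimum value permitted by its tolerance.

Green → 5 (first significant figure)
Orange → 3 (second significant figure)
Red → 2 (third significant figure)
Red → ×10^2 multiplier
Red → ±2% tolerance
532 × 100 = 53200 Ω
Minimum = 53200 × (1 − 2/100) = 52136 Ω.

52136 Ω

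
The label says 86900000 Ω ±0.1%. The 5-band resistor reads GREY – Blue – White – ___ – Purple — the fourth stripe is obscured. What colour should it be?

86900000 Ω = 869 × 10^5.
The fourth band is the multiplier, 10^5, which is green.

green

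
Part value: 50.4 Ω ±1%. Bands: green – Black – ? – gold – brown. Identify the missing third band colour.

50.4 Ω = 504 × 10^-1.
The third band gives digit 4 of the significand, and 4 is yellow.

yellow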